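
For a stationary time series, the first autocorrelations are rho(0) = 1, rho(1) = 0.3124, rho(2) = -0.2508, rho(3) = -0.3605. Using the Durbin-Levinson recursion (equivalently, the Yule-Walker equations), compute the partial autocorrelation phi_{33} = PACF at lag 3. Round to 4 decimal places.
\phi_{33} = -0.1710

The PACF at lag k is phi_{kk}, the last component of the solution
to the Yule-Walker system G_k phi = r_k where
  (G_k)_{ij} = rho(|i - j|), (r_k)_i = rho(i), i,j = 1..k.
Equivalently, Durbin-Levinson gives phi_{kk} iteratively:
  phi_{11} = rho(1)
  phi_{kk} = [rho(k) - sum_{j=1..k-1} phi_{k-1,j} rho(k-j)]
            / [1 - sum_{j=1..k-1} phi_{k-1,j} rho(j)],
  phi_{k,j} = phi_{k-1,j} - phi_{kk} phi_{k-1,k-j},  j = 1..k-1.
Step k = 1:
  phi_11 = rho(1) = 0.3124.
Step k = 2:
  phi_22 = [rho(2) - phi_11 rho(1)] / [1 - phi_11 rho(1)] = [-0.2508 - (0.3124)(0.3124)] / [1 - (0.3124)(0.3124)]
         = -0.34839376 / 0.90240624 = -0.386072.
  Update: phi_21 = phi_11 - phi_22 phi_11 = 0.3124 - (-0.386072)(0.3124) = 0.433009.
Step k = 3:
  phi_33 = [rho(3) - phi_21 rho(2) - phi_22 rho(1)] / [1 - phi_21 rho(1) - phi_22 rho(2)]
    numerator   = -0.3605 - (0.433009)(-0.2508) - (-0.386072)(0.3124) = -0.13129249
    denominator = 1 - (0.433009)(0.3124) - (-0.386072)(-0.2508) = 0.76790117
  phi_33 = -0.13129249 / 0.76790117 = -0.171.
Therefore phi_{33} = -0.1710.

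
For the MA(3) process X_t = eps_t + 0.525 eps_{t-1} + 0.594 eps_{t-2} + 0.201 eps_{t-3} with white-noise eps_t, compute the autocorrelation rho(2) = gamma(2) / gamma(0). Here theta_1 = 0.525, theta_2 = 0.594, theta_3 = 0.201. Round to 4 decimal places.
\rho(2) = 0.4192

For an MA(q) process with theta_0 = 1, the autocovariance is
  gamma(k) = sigma^2 * sum_{i=0..q-k} theta_i * theta_{i+k},
and rho(k) = gamma(k) / gamma(0). Sigma^2 cancels.
  numerator   = (1)*(0.594) + (0.525)*(0.201) = 0.699525.
  denominator = (1)^2 + (0.525)^2 + (0.594)^2 + (0.201)^2 = 1.668862.
  rho(2) = 0.699525 / 1.668862 = 0.4192.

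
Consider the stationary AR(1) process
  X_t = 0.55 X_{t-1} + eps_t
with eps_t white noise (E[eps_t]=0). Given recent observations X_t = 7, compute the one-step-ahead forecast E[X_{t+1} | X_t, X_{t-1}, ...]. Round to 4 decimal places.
E[X_{t+1} \mid \mathcal F_t] = 3.8500

For an AR(p) model X_t = c + sum_i phi_i X_{t-i} + eps_t, the
one-step-ahead conditional mean is
  E[X_{t+1} | X_t, ...] = c + sum_i phi_i X_{t+1-i}.
Substitute known values:
  E[X_{t+1} | ...] = (0.55) * (7)
                   = 3.8500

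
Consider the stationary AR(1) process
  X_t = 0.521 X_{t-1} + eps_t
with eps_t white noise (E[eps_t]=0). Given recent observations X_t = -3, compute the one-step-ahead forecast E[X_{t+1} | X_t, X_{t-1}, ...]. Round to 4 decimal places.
E[X_{t+1} \mid \mathcal F_t] = -1.5630

For an AR(p) model X_t = c + sum_i phi_i X_{t-i} + eps_t, the
one-step-ahead conditional mean is
  E[X_{t+1} | X_t, ...] = c + sum_i phi_i X_{t+1-i}.
Substitute known values:
  E[X_{t+1} | ...] = (0.521) * (-3)
                   = -1.5630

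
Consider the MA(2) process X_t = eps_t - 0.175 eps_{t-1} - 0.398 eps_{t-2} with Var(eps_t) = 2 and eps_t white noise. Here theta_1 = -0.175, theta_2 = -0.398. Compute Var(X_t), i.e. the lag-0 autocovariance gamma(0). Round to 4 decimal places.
\gamma(0) = 2.3781

For an MA(q) process X_t = eps_t + sum_i theta_i eps_{t-i} with
Var(eps_t) = sigma^2, the variance is
  gamma(0) = sigma^2 * (1 + sum_i theta_i^2).
  sum_i theta_i^2 = (-0.175)^2 + (-0.398)^2 = 0.030625 + 0.158404 = 0.189029.
  gamma(0) = 2 * (1 + 0.189029) = 2 * 1.189029 = 2.378058, which rounds to 2.3781.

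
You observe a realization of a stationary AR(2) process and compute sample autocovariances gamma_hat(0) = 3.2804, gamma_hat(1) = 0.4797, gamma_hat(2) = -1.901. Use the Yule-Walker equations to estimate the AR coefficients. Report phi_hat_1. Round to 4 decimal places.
\hat\phi_{1} = 0.2360

The Yule-Walker equations for an AR(p) process read, in matrix form,
  Gamma_p phi = r_p,   with   (Gamma_p)_{ij} = gamma(|i - j|),
                       (r_p)_i = gamma(i),   i,j = 1..p.
Substitute the sample gammas (Toeplitz matrix and right-hand side of size 2):
  Gamma_p = [[3.2804, 0.4797], [0.4797, 3.2804]]
  r_p     = [0.4797, -1.901]
Written out:
  3.2804 phi_1 + 0.4797 phi_2 = 0.4797
  0.4797 phi_1 + 3.2804 phi_2 = -1.901
Solve by Cramer's rule:
  det = gamma(0)^2 - gamma(1)^2 = (3.2804)^2 - (0.4797)^2 = 10.76102416 - 0.23011209 = 10.53091207
  phi_hat_1 = [gamma(1) gamma(0) - gamma(1) gamma(2)] / det = [(0.4797)(3.2804) - (0.4797)(-1.901)] / 10.53091207 = 2.48551758 / 10.53091207 = 0.236
  phi_hat_2 = [gamma(0) gamma(2) - gamma(1)^2] / det = [(3.2804)(-1.901) - (0.4797)^2] / 10.53091207 = -6.46615249 / 10.53091207 = -0.614
So phi_hat = [0.2360, -0.6140].
Therefore phi_hat_1 = 0.2360.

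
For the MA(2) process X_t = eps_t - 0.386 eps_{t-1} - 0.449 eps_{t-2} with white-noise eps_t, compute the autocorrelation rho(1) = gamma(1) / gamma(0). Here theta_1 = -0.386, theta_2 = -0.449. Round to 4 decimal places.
\rho(1) = -0.1575

For an MA(q) process with theta_0 = 1, the autocovariance is
  gamma(k) = sigma^2 * sum_{i=0..q-k} theta_i * theta_{i+k},
and rho(k) = gamma(k) / gamma(0). Sigma^2 cancels.
  numerator   = (1)*(-0.386) + (-0.386)*(-0.449) = -0.212686.
  denominator = (1)^2 + (-0.386)^2 + (-0.449)^2 = 1.350597.
  rho(1) = -0.212686 / 1.350597 = -0.1575.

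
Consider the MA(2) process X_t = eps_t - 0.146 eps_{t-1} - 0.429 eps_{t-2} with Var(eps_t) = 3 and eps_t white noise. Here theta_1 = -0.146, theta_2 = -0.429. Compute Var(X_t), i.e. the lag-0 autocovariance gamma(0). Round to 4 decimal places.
\gamma(0) = 3.6161

For an MA(q) process X_t = eps_t + sum_i theta_i eps_{t-i} with
Var(eps_t) = sigma^2, the variance is
  gamma(0) = sigma^2 * (1 + sum_i theta_i^2).
  sum_i theta_i^2 = (-0.146)^2 + (-0.429)^2 = 0.021316 + 0.184041 = 0.205357.
  gamma(0) = 3 * (1 + 0.205357) = 3 * 1.205357 = 3.616071, which rounds to 3.6161.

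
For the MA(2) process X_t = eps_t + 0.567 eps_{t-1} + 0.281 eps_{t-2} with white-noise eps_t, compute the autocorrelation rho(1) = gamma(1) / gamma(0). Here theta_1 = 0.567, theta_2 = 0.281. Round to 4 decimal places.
\rho(1) = 0.5186

For an MA(q) process with theta_0 = 1, the autocovariance is
  gamma(k) = sigma^2 * sum_{i=0..q-k} theta_i * theta_{i+k},
and rho(k) = gamma(k) / gamma(0). Sigma^2 cancels.
  numerator   = (1)*(0.567) + (0.567)*(0.281) = 0.726327.
  denominator = (1)^2 + (0.567)^2 + (0.281)^2 = 1.40045.
  rho(1) = 0.726327 / 1.40045 = 0.5186.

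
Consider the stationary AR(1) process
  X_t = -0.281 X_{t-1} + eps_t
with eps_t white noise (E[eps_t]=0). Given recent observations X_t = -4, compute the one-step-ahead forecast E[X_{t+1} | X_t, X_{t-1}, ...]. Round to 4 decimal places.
E[X_{t+1} \mid \mathcal F_t] = 1.1240

For an AR(p) model X_t = c + sum_i phi_i X_{t-i} + eps_t, the
one-step-ahead conditional mean is
  E[X_{t+1} | X_t, ...] = c + sum_i phi_i X_{t+1-i}.
Substitute known values:
  E[X_{t+1} | ...] = (-0.281) * (-4)
                   = 1.1240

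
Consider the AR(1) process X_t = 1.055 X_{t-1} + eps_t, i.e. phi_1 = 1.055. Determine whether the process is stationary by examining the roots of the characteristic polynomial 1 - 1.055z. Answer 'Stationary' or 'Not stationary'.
\text{Not stationary}

The AR(p) characteristic polynomial is P(z) = 1 - 1.055z.
Stationarity requires all roots to lie outside the unit circle, i.e. |z| > 1 for every root.
This is linear in z: 1 + (-1.055) z = 0  =>  z = -1/(-1.055) = 0.947867,  |z| = 0.947867.
Moduli of all roots: 0.9479.
All moduli strictly greater than 1? No.
Verdict: Not stationary.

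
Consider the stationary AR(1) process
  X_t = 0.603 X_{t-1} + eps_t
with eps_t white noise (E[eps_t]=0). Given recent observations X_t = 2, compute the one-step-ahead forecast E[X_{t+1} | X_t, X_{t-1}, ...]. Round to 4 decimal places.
E[X_{t+1} \mid \mathcal F_t] = 1.2060

For an AR(p) model X_t = c + sum_i phi_i X_{t-i} + eps_t, the
one-step-ahead conditional mean is
  E[X_{t+1} | X_t, ...] = c + sum_i phi_i X_{t+1-i}.
Substitute known values:
  E[X_{t+1} | ...] = (0.603) * (2)
                   = 1.2060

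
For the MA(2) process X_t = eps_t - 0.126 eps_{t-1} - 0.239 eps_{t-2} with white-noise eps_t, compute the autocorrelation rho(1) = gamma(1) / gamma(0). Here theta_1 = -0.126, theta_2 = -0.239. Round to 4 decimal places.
\rho(1) = -0.0894

For an MA(q) process with theta_0 = 1, the autocovariance is
  gamma(k) = sigma^2 * sum_{i=0..q-k} theta_i * theta_{i+k},
and rho(k) = gamma(k) / gamma(0). Sigma^2 cancels.
  numerator   = (1)*(-0.126) + (-0.126)*(-0.239) = -0.095886.
  denominator = (1)^2 + (-0.126)^2 + (-0.239)^2 = 1.072997.
  rho(1) = -0.095886 / 1.072997 = -0.0894.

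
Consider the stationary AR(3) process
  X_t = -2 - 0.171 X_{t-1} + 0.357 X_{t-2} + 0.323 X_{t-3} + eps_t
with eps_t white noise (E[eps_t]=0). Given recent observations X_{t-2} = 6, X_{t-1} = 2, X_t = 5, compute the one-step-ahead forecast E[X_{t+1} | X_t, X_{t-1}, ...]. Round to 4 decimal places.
E[X_{t+1} \mid \mathcal F_t] = -0.2030

For an AR(p) model X_t = c + sum_i phi_i X_{t-i} + eps_t, the
one-step-ahead conditional mean is
  E[X_{t+1} | X_t, ...] = c + sum_i phi_i X_{t+1-i}.
Substitute known values:
  E[X_{t+1} | ...] = -2 + (-0.171) * (5) + (0.357) * (2) + (0.323) * (6)
                   = -0.2030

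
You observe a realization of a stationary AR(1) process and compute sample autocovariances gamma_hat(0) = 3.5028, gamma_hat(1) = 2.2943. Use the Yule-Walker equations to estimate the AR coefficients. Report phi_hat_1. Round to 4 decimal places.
\hat\phi_{1} = 0.6550

The Yule-Walker equations for an AR(p) process read, in matrix form,
  Gamma_p phi = r_p,   with   (Gamma_p)_{ij} = gamma(|i - j|),
                       (r_p)_i = gamma(i),   i,j = 1..p.
Substitute the sample gammas (Toeplitz matrix and right-hand side of size 1):
  Gamma_p = [[3.5028]]
  r_p     = [2.2943]
With p = 1 this is the single equation gamma(0) phi_1 = gamma(1):
  phi_hat_1 = gamma(1) / gamma(0) = 2.2943 / 3.5028 = 0.6550.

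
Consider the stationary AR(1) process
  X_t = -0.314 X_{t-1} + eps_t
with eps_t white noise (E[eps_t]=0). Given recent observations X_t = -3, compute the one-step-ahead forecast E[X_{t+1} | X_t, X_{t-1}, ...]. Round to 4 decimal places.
E[X_{t+1} \mid \mathcal F_t] = 0.9420

For an AR(p) model X_t = c + sum_i phi_i X_{t-i} + eps_t, the
one-step-ahead conditional mean is
  E[X_{t+1} | X_t, ...] = c + sum_i phi_i X_{t+1-i}.
Substitute known values:
  E[X_{t+1} | ...] = (-0.314) * (-3)
                   = 0.9420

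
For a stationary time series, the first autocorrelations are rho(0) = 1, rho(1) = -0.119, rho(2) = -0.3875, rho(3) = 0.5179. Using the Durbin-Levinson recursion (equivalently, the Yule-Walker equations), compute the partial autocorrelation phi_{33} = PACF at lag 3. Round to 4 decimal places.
\phi_{33} = 0.4920

The PACF at lag k is phi_{kk}, the last component of the solution
to the Yule-Walker system G_k phi = r_k where
  (G_k)_{ij} = rho(|i - j|), (r_k)_i = rho(i), i,j = 1..k.
Equivalently, Durbin-Levinson gives phi_{kk} iteratively:
  phi_{11} = rho(1)
  phi_{kk} = [rho(k) - sum_{j=1..k-1} phi_{k-1,j} rho(k-j)]
            / [1 - sum_{j=1..k-1} phi_{k-1,j} rho(j)],
  phi_{k,j} = phi_{k-1,j} - phi_{kk} phi_{k-1,k-j},  j = 1..k-1.
Step k = 1:
  phi_11 = rho(1) = -0.119.
Step k = 2:
  phi_22 = [rho(2) - phi_11 rho(1)] / [1 - phi_11 rho(1)] = [-0.3875 - (-0.119)(-0.119)] / [1 - (-0.119)(-0.119)]
         = -0.401661 / 0.985839 = -0.407431.
  Update: phi_21 = phi_11 - phi_22 phi_11 = -0.119 - (-0.407431)(-0.119) = -0.167484.
Step k = 3:
  phi_33 = [rho(3) - phi_21 rho(2) - phi_22 rho(1)] / [1 - phi_21 rho(1) - phi_22 rho(2)]
    numerator   = 0.5179 - (-0.167484)(-0.3875) - (-0.407431)(-0.119) = 0.40451561
    denominator = 1 - (-0.167484)(-0.119) - (-0.407431)(-0.3875) = 0.82219001
  phi_33 = 0.40451561 / 0.82219001 = 0.492.
Therefore phi_{33} = 0.4920.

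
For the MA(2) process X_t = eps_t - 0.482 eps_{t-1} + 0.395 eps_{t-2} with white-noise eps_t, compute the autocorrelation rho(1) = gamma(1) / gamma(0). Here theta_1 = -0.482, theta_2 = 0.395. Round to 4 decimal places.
\rho(1) = -0.4843

For an MA(q) process with theta_0 = 1, the autocovariance is
  gamma(k) = sigma^2 * sum_{i=0..q-k} theta_i * theta_{i+k},
and rho(k) = gamma(k) / gamma(0). Sigma^2 cancels.
  numerator   = (1)*(-0.482) + (-0.482)*(0.395) = -0.67239.
  denominator = (1)^2 + (-0.482)^2 + (0.395)^2 = 1.388349.
  rho(1) = -0.67239 / 1.388349 = -0.4843.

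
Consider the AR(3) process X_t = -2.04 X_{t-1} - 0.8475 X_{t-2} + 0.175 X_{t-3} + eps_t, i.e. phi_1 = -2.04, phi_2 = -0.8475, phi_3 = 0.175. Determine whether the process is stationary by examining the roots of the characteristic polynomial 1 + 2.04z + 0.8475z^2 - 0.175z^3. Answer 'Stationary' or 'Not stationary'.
\text{Not stationary}

The AR(p) characteristic polynomial is P(z) = 1 + 2.04z + 0.8475z^2 - 0.175z^3.
Stationarity requires all roots to lie outside the unit circle, i.e. |z| > 1 for every root.
Degree 3: look for a simple real root z0 first, then factor out (1 - z/z0) and solve the remaining quadratic.
Testing z0 = -0.8: P(-0.8) = 1 + (2.04)(-0.8) + (0.8475)(-0.8)^2 + (-0.175)(-0.8)^3
  = 1 + (-1.632) + (0.5424) + (0.0896) = 0.  So z_0 = -0.8 is a root, |z_0| = 0.8.
Divide out the factor (1 + 1.25 z) = (1 - z/z0) (since 1/z0 = -1.25):
  P(z) = (1 + 1.25 z)(1 + (0.79) z + (-0.14) z^2)
  [check: z-coef 0.79 - (-1.25) = 2.04; z^2-coef -0.14 - (-1.25)(0.79) = 0.8475; z^3-coef -(-1.25)(-0.14) = -0.175.]
Remaining roots from the quadratic factor 1 + (0.79) z + (-0.14) z^2:
  Set 1 + (0.79) z + (-0.14) z^2 = 0, i.e. a z^2 + b z + c = 0 with a = -0.14, b = 0.79, c = 1.
  Discriminant D = b^2 - 4ac = (0.79)^2 - 4*(-0.14)*1 = 0.6241 - (-0.56) = 1.1841.
  D >= 0, so the roots are real: z = (-b +/- sqrt(D)) / (2a) = (-0.79 +/- 1.088164) / (-0.28).
    z_1 = (-0.79 + 1.088164) / (-0.28) = -1.0649,   |z_1| = 1.0649.
    z_2 = (-0.79 - 1.088164) / (-0.28) = 6.7077,   |z_2| = 6.7077.
Moduli of all roots: 0.8000, 1.0649, 6.7077.
All moduli strictly greater than 1? No.
Verdict: Not stationary.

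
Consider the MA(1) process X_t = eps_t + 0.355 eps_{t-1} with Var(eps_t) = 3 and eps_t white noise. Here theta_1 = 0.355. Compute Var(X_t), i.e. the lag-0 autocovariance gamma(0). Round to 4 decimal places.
\gamma(0) = 3.3781

For an MA(q) process X_t = eps_t + sum_i theta_i eps_{t-i} with
Var(eps_t) = sigma^2, the variance is
  gamma(0) = sigma^2 * (1 + sum_i theta_i^2).
  sum_i theta_i^2 = (0.355)^2 = 0.126025.
  gamma(0) = 3 * (1 + 0.126025) = 3 * 1.126025 = 3.378075, which rounds to 3.3781.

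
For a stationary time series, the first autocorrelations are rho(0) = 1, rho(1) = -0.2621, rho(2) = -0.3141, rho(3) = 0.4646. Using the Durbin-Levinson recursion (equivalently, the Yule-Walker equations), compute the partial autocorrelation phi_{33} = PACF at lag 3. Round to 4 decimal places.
\phi_{33} = 0.3110

The PACF at lag k is phi_{kk}, the last component of the solution
to the Yule-Walker system G_k phi = r_k where
  (G_k)_{ij} = rho(|i - j|), (r_k)_i = rho(i), i,j = 1..k.
Equivalently, Durbin-Levinson gives phi_{kk} iteratively:
  phi_{11} = rho(1)
  phi_{kk} = [rho(k) - sum_{j=1..k-1} phi_{k-1,j} rho(k-j)]
            / [1 - sum_{j=1..k-1} phi_{k-1,j} rho(j)],
  phi_{k,j} = phi_{k-1,j} - phi_{kk} phi_{k-1,k-j},  j = 1..k-1.
Step k = 1:
  phi_11 = rho(1) = -0.2621.
Step k = 2:
  phi_22 = [rho(2) - phi_11 rho(1)] / [1 - phi_11 rho(1)] = [-0.3141 - (-0.2621)(-0.2621)] / [1 - (-0.2621)(-0.2621)]
         = -0.38279641 / 0.93130359 = -0.411033.
  Update: phi_21 = phi_11 - phi_22 phi_11 = -0.2621 - (-0.411033)(-0.2621) = -0.369832.
Step k = 3:
  phi_33 = [rho(3) - phi_21 rho(2) - phi_22 rho(1)] / [1 - phi_21 rho(1) - phi_22 rho(2)]
    numerator   = 0.4646 - (-0.369832)(-0.3141) - (-0.411033)(-0.2621) = 0.24070413
    denominator = 1 - (-0.369832)(-0.2621) - (-0.411033)(-0.3141) = 0.77396167
  phi_33 = 0.24070413 / 0.77396167 = 0.311.
Therefore phi_{33} = 0.3110.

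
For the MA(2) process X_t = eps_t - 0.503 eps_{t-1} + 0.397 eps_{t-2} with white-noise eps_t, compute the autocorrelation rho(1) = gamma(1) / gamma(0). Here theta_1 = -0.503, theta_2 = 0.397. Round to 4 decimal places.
\rho(1) = -0.4981

For an MA(q) process with theta_0 = 1, the autocovariance is
  gamma(k) = sigma^2 * sum_{i=0..q-k} theta_i * theta_{i+k},
and rho(k) = gamma(k) / gamma(0). Sigma^2 cancels.
  numerator   = (1)*(-0.503) + (-0.503)*(0.397) = -0.702691.
  denominator = (1)^2 + (-0.503)^2 + (0.397)^2 = 1.410618.
  rho(1) = -0.702691 / 1.410618 = -0.4981.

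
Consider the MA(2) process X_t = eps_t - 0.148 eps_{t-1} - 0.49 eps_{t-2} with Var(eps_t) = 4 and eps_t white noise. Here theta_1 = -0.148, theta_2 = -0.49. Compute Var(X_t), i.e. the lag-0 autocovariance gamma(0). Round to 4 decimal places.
\gamma(0) = 5.0480

For an MA(q) process X_t = eps_t + sum_i theta_i eps_{t-i} with
Var(eps_t) = sigma^2, the variance is
  gamma(0) = sigma^2 * (1 + sum_i theta_i^2).
  sum_i theta_i^2 = (-0.148)^2 + (-0.49)^2 = 0.021904 + 0.2401 = 0.262004.
  gamma(0) = 4 * (1 + 0.262004) = 4 * 1.262004 = 5.048016, which rounds to 5.0480.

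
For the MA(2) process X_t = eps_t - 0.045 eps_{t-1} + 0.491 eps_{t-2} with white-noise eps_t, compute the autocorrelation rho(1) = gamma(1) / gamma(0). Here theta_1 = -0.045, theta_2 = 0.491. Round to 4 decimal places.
\rho(1) = -0.0540

For an MA(q) process with theta_0 = 1, the autocovariance is
  gamma(k) = sigma^2 * sum_{i=0..q-k} theta_i * theta_{i+k},
and rho(k) = gamma(k) / gamma(0). Sigma^2 cancels.
  numerator   = (1)*(-0.045) + (-0.045)*(0.491) = -0.067095.
  denominator = (1)^2 + (-0.045)^2 + (0.491)^2 = 1.243106.
  rho(1) = -0.067095 / 1.243106 = -0.0540.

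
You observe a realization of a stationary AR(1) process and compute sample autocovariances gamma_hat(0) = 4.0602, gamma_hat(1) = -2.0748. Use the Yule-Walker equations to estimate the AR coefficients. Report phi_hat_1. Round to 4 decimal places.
\hat\phi_{1} = -0.5110

The Yule-Walker equations for an AR(p) process read, in matrix form,
  Gamma_p phi = r_p,   with   (Gamma_p)_{ij} = gamma(|i - j|),
                       (r_p)_i = gamma(i),   i,j = 1..p.
Substitute the sample gammas (Toeplitz matrix and right-hand side of size 1):
  Gamma_p = [[4.0602]]
  r_p     = [-2.0748]
With p = 1 this is the single equation gamma(0) phi_1 = gamma(1):
  phi_hat_1 = gamma(1) / gamma(0) = -2.0748 / 4.0602 = -0.5110.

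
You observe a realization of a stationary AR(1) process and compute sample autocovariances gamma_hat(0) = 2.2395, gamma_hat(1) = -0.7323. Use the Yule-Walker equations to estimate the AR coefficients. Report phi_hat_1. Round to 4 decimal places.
\hat\phi_{1} = -0.3270

The Yule-Walker equations for an AR(p) process read, in matrix form,
  Gamma_p phi = r_p,   with   (Gamma_p)_{ij} = gamma(|i - j|),
                       (r_p)_i = gamma(i),   i,j = 1..p.
Substitute the sample gammas (Toeplitz matrix and right-hand side of size 1):
  Gamma_p = [[2.2395]]
  r_p     = [-0.7323]
With p = 1 this is the single equation gamma(0) phi_1 = gamma(1):
  phi_hat_1 = gamma(1) / gamma(0) = -0.7323 / 2.2395 = -0.3270.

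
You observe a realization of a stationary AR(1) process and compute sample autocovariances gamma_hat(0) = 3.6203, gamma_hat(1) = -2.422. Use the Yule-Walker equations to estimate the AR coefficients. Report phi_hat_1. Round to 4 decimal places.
\hat\phi_{1} = -0.6690

The Yule-Walker equations for an AR(p) process read, in matrix form,
  Gamma_p phi = r_p,   with   (Gamma_p)_{ij} = gamma(|i - j|),
                       (r_p)_i = gamma(i),   i,j = 1..p.
Substitute the sample gammas (Toeplitz matrix and right-hand side of size 1):
  Gamma_p = [[3.6203]]
  r_p     = [-2.422]
With p = 1 this is the single equation gamma(0) phi_1 = gamma(1):
  phi_hat_1 = gamma(1) / gamma(0) = -2.422 / 3.6203 = -0.6690.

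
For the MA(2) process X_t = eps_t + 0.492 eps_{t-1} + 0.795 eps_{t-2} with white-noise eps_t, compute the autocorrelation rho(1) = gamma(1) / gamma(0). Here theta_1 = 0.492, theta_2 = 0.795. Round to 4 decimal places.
\rho(1) = 0.4712

For an MA(q) process with theta_0 = 1, the autocovariance is
  gamma(k) = sigma^2 * sum_{i=0..q-k} theta_i * theta_{i+k},
and rho(k) = gamma(k) / gamma(0). Sigma^2 cancels.
  numerator   = (1)*(0.492) + (0.492)*(0.795) = 0.88314.
  denominator = (1)^2 + (0.492)^2 + (0.795)^2 = 1.874089.
  rho(1) = 0.88314 / 1.874089 = 0.4712.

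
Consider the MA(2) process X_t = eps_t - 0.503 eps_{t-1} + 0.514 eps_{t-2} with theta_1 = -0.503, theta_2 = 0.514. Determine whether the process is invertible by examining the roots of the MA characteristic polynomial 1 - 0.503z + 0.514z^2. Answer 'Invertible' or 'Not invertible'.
\text{Invertible}

The MA(q) characteristic polynomial is P(z) = 1 - 0.503z + 0.514z^2.
Invertibility requires all roots to lie outside the unit circle, i.e. |z| > 1 for every root.
Set 1 + (-0.503) z + (0.514) z^2 = 0, i.e. a z^2 + b z + c = 0 with a = 0.514, b = -0.503, c = 1.
Discriminant D = b^2 - 4ac = (-0.503)^2 - 4*(0.514)*1 = 0.253009 - (2.056) = -1.802991.
D < 0, so the roots are the complex-conjugate pair z = (-b +/- i sqrt(-D)) / (2a) = 0.4893 +/- 1.3062i.
For a conjugate pair |z|^2 = z * conj(z) = (product of roots) = c/a = 1/(0.514) = 1.945525, so |z| = sqrt(1.945525) = 1.3948 for both roots.
Moduli of all roots: 1.3948, 1.3948.
All moduli strictly greater than 1? Yes.
Verdict: Invertible.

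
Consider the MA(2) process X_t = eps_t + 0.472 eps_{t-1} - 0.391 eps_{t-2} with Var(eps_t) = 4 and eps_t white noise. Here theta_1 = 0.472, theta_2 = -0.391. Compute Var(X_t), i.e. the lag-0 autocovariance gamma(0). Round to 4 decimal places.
\gamma(0) = 5.5027

For an MA(q) process X_t = eps_t + sum_i theta_i eps_{t-i} with
Var(eps_t) = sigma^2, the variance is
  gamma(0) = sigma^2 * (1 + sum_i theta_i^2).
  sum_i theta_i^2 = (0.472)^2 + (-0.391)^2 = 0.222784 + 0.152881 = 0.375665.
  gamma(0) = 4 * (1 + 0.375665) = 4 * 1.375665 = 5.50266, which rounds to 5.5027.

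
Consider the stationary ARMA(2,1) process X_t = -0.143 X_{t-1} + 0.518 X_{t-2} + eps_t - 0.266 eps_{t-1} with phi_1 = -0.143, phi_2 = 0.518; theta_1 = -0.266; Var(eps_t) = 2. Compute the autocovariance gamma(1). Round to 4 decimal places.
\gamma(1) = -2.1962

Multiply the model equation by X_{t-k} and take expectations. With theta_0 = psi_0 = 1 and psi_j the MA(infinity) weights, this gives
  gamma(k) - sum_i phi_i gamma(k-i) = c_k,
  c_k = sigma^2 * sum_{j=k..q} theta_j psi_{j-k}   (c_k = 0 for k > q),
using gamma(-m) = gamma(m).
psi-weights needed (psi_j = theta_j + sum_i phi_i psi_{j-i}):
  psi_1 = theta_1 + phi_1 = -0.266 + (-0.143) = -0.409
Right-hand sides:
  c_0 = sigma^2 (1 + theta_1 psi_1) = 2 * (1 + (-0.266)(-0.409)) = 2 * 1.108794 = 2.217588
  c_1 = sigma^2 theta_1 = 2 * (-0.266) = -0.532
  c_2 = 0
Equations for k = 0, 1, 2 (AR order 2, c_2 = 0):
  (E0) gamma(0) = phi_1 gamma(1) + phi_2 gamma(2) + c_0
  (E1) gamma(1) = phi_1 gamma(0) + phi_2 gamma(1) + c_1
  (E2) gamma(2) = phi_1 gamma(1) + phi_2 gamma(0)
From (E1): gamma(1) = A gamma(0) + B with
  A = phi_1 / (1 - phi_2) = -0.143 / 0.482 = -0.29668,   B = c_1 / (1 - phi_2) = -0.532 / 0.482 = -1.103734.
Insert (E2) into (E0): gamma(0) (1 - phi_2^2) = phi_1 (1 + phi_2) gamma(1) + c_0.
  phi_1 (1 + phi_2) = (-0.143)(1.518) = -0.217074,   1 - phi_2^2 = 0.731676.
Replace gamma(1) by A gamma(0) + B and collect gamma(0):
  gamma(0) [0.731676 - (-0.217074)(-0.29668)] = (-0.217074)(-1.103734) + 2.217588
  gamma(0) * 0.667274 = 2.45718
  gamma(0) = 2.45718 / 0.667274 = 3.682413.
  gamma(1) = A gamma(0) + B = (-0.29668)(3.682413) + (-1.103734) = -2.196235.
Therefore gamma(1) = -2.1962 (to 4 decimal places).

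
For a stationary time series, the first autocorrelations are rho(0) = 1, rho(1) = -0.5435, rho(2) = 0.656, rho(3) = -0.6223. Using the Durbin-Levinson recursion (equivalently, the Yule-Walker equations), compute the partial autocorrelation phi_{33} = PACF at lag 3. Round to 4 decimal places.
\phi_{33} = -0.3270

The PACF at lag k is phi_{kk}, the last component of the solution
to the Yule-Walker system G_k phi = r_k where
  (G_k)_{ij} = rho(|i - j|), (r_k)_i = rho(i), i,j = 1..k.
Equivalently, Durbin-Levinson gives phi_{kk} iteratively:
  phi_{11} = rho(1)
  phi_{kk} = [rho(k) - sum_{j=1..k-1} phi_{k-1,j} rho(k-j)]
            / [1 - sum_{j=1..k-1} phi_{k-1,j} rho(j)],
  phi_{k,j} = phi_{k-1,j} - phi_{kk} phi_{k-1,k-j},  j = 1..k-1.
Step k = 1:
  phi_11 = rho(1) = -0.5435.
Step k = 2:
  phi_22 = [rho(2) - phi_11 rho(1)] / [1 - phi_11 rho(1)] = [0.656 - (-0.5435)(-0.5435)] / [1 - (-0.5435)(-0.5435)]
         = 0.36060775 / 0.70460775 = 0.511785.
  Update: phi_21 = phi_11 - phi_22 phi_11 = -0.5435 - (0.511785)(-0.5435) = -0.265345.
Step k = 3:
  phi_33 = [rho(3) - phi_21 rho(2) - phi_22 rho(1)] / [1 - phi_21 rho(1) - phi_22 rho(2)]
    numerator   = -0.6223 - (-0.265345)(0.656) - (0.511785)(-0.5435) = -0.17007861
    denominator = 1 - (-0.265345)(-0.5435) - (0.511785)(0.656) = 0.52005408
  phi_33 = -0.17007861 / 0.52005408 = -0.327.
Therefore phi_{33} = -0.3270.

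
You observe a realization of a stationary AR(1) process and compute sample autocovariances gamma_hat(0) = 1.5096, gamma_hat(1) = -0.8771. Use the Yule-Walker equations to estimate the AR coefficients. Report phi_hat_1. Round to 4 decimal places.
\hat\phi_{1} = -0.5810

The Yule-Walker equations for an AR(p) process read, in matrix form,
  Gamma_p phi = r_p,   with   (Gamma_p)_{ij} = gamma(|i - j|),
                       (r_p)_i = gamma(i),   i,j = 1..p.
Substitute the sample gammas (Toeplitz matrix and right-hand side of size 1):
  Gamma_p = [[1.5096]]
  r_p     = [-0.8771]
With p = 1 this is the single equation gamma(0) phi_1 = gamma(1):
  phi_hat_1 = gamma(1) / gamma(0) = -0.8771 / 1.5096 = -0.5810.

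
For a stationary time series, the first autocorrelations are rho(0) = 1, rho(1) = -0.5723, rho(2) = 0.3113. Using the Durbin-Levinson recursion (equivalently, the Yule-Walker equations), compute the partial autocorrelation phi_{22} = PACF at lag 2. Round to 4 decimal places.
\phi_{22} = -0.0241

The PACF at lag k is phi_{kk}, the last component of the solution
to the Yule-Walker system G_k phi = r_k where
  (G_k)_{ij} = rho(|i - j|), (r_k)_i = rho(i), i,j = 1..k.
Equivalently, Durbin-Levinson gives phi_{kk} iteratively:
  phi_{11} = rho(1)
  phi_{kk} = [rho(k) - sum_{j=1..k-1} phi_{k-1,j} rho(k-j)]
            / [1 - sum_{j=1..k-1} phi_{k-1,j} rho(j)],
  phi_{k,j} = phi_{k-1,j} - phi_{kk} phi_{k-1,k-j},  j = 1..k-1.
Step k = 1:
  phi_11 = rho(1) = -0.5723.
Step k = 2:
  phi_22 = [rho(2) - phi_11 rho(1)] / [1 - phi_11 rho(1)] = [0.3113 - (-0.5723)(-0.5723)] / [1 - (-0.5723)(-0.5723)]
         = -0.01622729 / 0.67247271 = -0.0241.
Therefore phi_{22} = -0.0241.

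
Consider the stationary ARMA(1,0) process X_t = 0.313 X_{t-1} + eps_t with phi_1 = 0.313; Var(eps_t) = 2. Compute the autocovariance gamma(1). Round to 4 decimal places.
\gamma(1) = 0.6940

Multiply the model equation by X_{t-k} and take expectations. With theta_0 = psi_0 = 1 and psi_j the MA(infinity) weights, this gives
  gamma(k) - sum_i phi_i gamma(k-i) = c_k,
  c_k = sigma^2 * sum_{j=k..q} theta_j psi_{j-k}   (c_k = 0 for k > q),
using gamma(-m) = gamma(m).
Pure AR (q = 0): c_0 = sigma^2 = 2, c_k = 0 for k >= 1.
Equations for k = 0 and k = 1 (AR order 1):
  gamma(0) = phi_1 gamma(1) + c_0
  gamma(1) = phi_1 gamma(0) + c_1
Substituting the second into the first: gamma(0) (1 - phi_1^2) = c_0 + phi_1 c_1, so
  gamma(0) = c_0 / (1 - phi_1^2) = 2 / (1 - (0.313)^2) = 2 / 0.902031 = 2.217219.
  gamma(1) = phi_1 gamma(0) = (0.313)(2.217219) = 0.693989.
Therefore gamma(1) = 0.6940 (to 4 decimal places).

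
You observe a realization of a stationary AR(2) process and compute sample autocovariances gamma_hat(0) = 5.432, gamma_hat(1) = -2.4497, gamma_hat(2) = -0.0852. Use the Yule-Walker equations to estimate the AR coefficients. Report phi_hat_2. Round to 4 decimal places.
\hat\phi_{2} = -0.2750

The Yule-Walker equations for an AR(p) process read, in matrix form,
  Gamma_p phi = r_p,   with   (Gamma_p)_{ij} = gamma(|i - j|),
                       (r_p)_i = gamma(i),   i,j = 1..p.
Substitute the sample gammas (Toeplitz matrix and right-hand side of size 2):
  Gamma_p = [[5.432, -2.4497], [-2.4497, 5.432]]
  r_p     = [-2.4497, -0.0852]
Written out:
  5.432 phi_1 - 2.4497 phi_2 = -2.4497
  -2.4497 phi_1 + 5.432 phi_2 = -0.0852
Solve by Cramer's rule:
  det = gamma(0)^2 - gamma(1)^2 = (5.432)^2 - (-2.4497)^2 = 29.506624 - 6.00103009 = 23.50559391
  phi_hat_1 = [gamma(1) gamma(0) - gamma(1) gamma(2)] / det = [(-2.4497)(5.432) - (-2.4497)(-0.0852)] / 23.50559391 = -13.51548484 / 23.50559391 = -0.575
  phi_hat_2 = [gamma(0) gamma(2) - gamma(1)^2] / det = [(5.432)(-0.0852) - (-2.4497)^2] / 23.50559391 = -6.46383649 / 23.50559391 = -0.275
So phi_hat = [-0.5750, -0.2750].
Therefore phi_hat_2 = -0.2750.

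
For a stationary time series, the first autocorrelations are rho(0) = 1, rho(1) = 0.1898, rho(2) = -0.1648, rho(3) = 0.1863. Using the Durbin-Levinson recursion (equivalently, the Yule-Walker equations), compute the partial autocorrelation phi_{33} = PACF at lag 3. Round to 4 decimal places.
\phi_{33} = 0.2859

The PACF at lag k is phi_{kk}, the last component of the solution
to the Yule-Walker system G_k phi = r_k where
  (G_k)_{ij} = rho(|i - j|), (r_k)_i = rho(i), i,j = 1..k.
Equivalently, Durbin-Levinson gives phi_{kk} iteratively:
  phi_{11} = rho(1)
  phi_{kk} = [rho(k) - sum_{j=1..k-1} phi_{k-1,j} rho(k-j)]
            / [1 - sum_{j=1..k-1} phi_{k-1,j} rho(j)],
  phi_{k,j} = phi_{k-1,j} - phi_{kk} phi_{k-1,k-j},  j = 1..k-1.
Step k = 1:
  phi_11 = rho(1) = 0.1898.
Step k = 2:
  phi_22 = [rho(2) - phi_11 rho(1)] / [1 - phi_11 rho(1)] = [-0.1648 - (0.1898)(0.1898)] / [1 - (0.1898)(0.1898)]
         = -0.20082404 / 0.96397596 = -0.208329.
  Update: phi_21 = phi_11 - phi_22 phi_11 = 0.1898 - (-0.208329)(0.1898) = 0.229341.
Step k = 3:
  phi_33 = [rho(3) - phi_21 rho(2) - phi_22 rho(1)] / [1 - phi_21 rho(1) - phi_22 rho(2)]
    numerator   = 0.1863 - (0.229341)(-0.1648) - (-0.208329)(0.1898) = 0.26363619
    denominator = 1 - (0.229341)(0.1898) - (-0.208329)(-0.1648) = 0.92213851
  phi_33 = 0.26363619 / 0.92213851 = 0.2859.
Therefore phi_{33} = 0.2859.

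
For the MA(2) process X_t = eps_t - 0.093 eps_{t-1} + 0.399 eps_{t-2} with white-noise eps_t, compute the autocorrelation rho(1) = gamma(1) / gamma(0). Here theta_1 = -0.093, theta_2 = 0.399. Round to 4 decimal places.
\rho(1) = -0.1114

For an MA(q) process with theta_0 = 1, the autocovariance is
  gamma(k) = sigma^2 * sum_{i=0..q-k} theta_i * theta_{i+k},
and rho(k) = gamma(k) / gamma(0). Sigma^2 cancels.
  numerator   = (1)*(-0.093) + (-0.093)*(0.399) = -0.130107.
  denominator = (1)^2 + (-0.093)^2 + (0.399)^2 = 1.16785.
  rho(1) = -0.130107 / 1.16785 = -0.1114.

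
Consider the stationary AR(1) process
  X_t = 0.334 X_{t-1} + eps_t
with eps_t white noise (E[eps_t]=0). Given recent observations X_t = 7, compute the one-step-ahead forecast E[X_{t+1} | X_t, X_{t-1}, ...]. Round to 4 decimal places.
E[X_{t+1} \mid \mathcal F_t] = 2.3380

For an AR(p) model X_t = c + sum_i phi_i X_{t-i} + eps_t, the
one-step-ahead conditional mean is
  E[X_{t+1} | X_t, ...] = c + sum_i phi_i X_{t+1-i}.
Substitute known values:
  E[X_{t+1} | ...] = (0.334) * (7)
                   = 2.3380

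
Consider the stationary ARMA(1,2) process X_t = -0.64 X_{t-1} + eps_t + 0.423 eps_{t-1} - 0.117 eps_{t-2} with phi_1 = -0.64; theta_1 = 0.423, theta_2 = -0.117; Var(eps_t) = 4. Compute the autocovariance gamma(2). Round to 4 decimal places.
\gamma(2) = 0.1010

Multiply the model equation by X_{t-k} and take expectations. With theta_0 = psi_0 = 1 and psi_j the MA(infinity) weights, this gives
  gamma(k) - sum_i phi_i gamma(k-i) = c_k,
  c_k = sigma^2 * sum_{j=k..q} theta_j psi_{j-k}   (c_k = 0 for k > q),
using gamma(-m) = gamma(m).
psi-weights needed (psi_j = theta_j + sum_i phi_i psi_{j-i}):
  psi_1 = theta_1 + phi_1 = 0.423 + (-0.64) = -0.217
  psi_2 = theta_2 + phi_1 psi_1 = -0.117 + (-0.64)(-0.217) = 0.02188
Right-hand sides:
  c_0 = sigma^2 (1 + theta_1 psi_1 + theta_2 psi_2) = 4 * (1 + (0.423)(-0.217) + (-0.117)(0.02188)) = 4 * 0.905649 = 3.622596
  c_1 = sigma^2 (theta_1 + theta_2 psi_1) = 4 * (0.423 + (-0.117)(-0.217)) = 1.793556
  c_2 = sigma^2 theta_2 = 4 * (-0.117) = -0.468
Equations for k = 0 and k = 1 (AR order 1):
  gamma(0) = phi_1 gamma(1) + c_0
  gamma(1) = phi_1 gamma(0) + c_1
Substituting the second into the first: gamma(0) (1 - phi_1^2) = c_0 + phi_1 c_1, so
  gamma(0) = (c_0 + phi_1 c_1) / (1 - phi_1^2) = (3.622596 + (-0.64)(1.793556)) / (1 - (-0.64)^2) = 2.47472 / 0.5904 = 4.191599.
  gamma(1) = phi_1 gamma(0) + c_1 = (-0.64)(4.191599) + (1.793556) = -0.889068.
For k = 2: gamma(2) = phi_1 gamma(1) + c_2
  = (-0.64)(-0.889068) + (-0.468) = 0.101003.
Therefore gamma(2) = 0.1010 (to 4 decimal places).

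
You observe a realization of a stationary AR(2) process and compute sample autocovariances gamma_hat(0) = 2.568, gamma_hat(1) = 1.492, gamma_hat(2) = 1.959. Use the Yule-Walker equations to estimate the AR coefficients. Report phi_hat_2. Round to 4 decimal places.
\hat\phi_{2} = 0.6420

The Yule-Walker equations for an AR(p) process read, in matrix form,
  Gamma_p phi = r_p,   with   (Gamma_p)_{ij} = gamma(|i - j|),
                       (r_p)_i = gamma(i),   i,j = 1..p.
Substitute the sample gammas (Toeplitz matrix and right-hand side of size 2):
  Gamma_p = [[2.568, 1.492], [1.492, 2.568]]
  r_p     = [1.492, 1.959]
Written out:
  2.568 phi_1 + 1.492 phi_2 = 1.492
  1.492 phi_1 + 2.568 phi_2 = 1.959
Solve by Cramer's rule:
  det = gamma(0)^2 - gamma(1)^2 = (2.568)^2 - (1.492)^2 = 6.594624 - 2.226064 = 4.36856
  phi_hat_1 = [gamma(1) gamma(0) - gamma(1) gamma(2)] / det = [(1.492)(2.568) - (1.492)(1.959)] / 4.36856 = 0.908628 / 4.36856 = 0.208
  phi_hat_2 = [gamma(0) gamma(2) - gamma(1)^2] / det = [(2.568)(1.959) - (1.492)^2] / 4.36856 = 2.804648 / 4.36856 = 0.642
So phi_hat = [0.2080, 0.6420].
Therefore phi_hat_2 = 0.6420.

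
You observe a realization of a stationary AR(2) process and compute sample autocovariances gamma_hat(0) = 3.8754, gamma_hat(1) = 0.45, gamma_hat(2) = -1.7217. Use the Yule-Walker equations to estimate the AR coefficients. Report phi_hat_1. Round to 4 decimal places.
\hat\phi_{1} = 0.1700

The Yule-Walker equations for an AR(p) process read, in matrix form,
  Gamma_p phi = r_p,   with   (Gamma_p)_{ij} = gamma(|i - j|),
                       (r_p)_i = gamma(i),   i,j = 1..p.
Substitute the sample gammas (Toeplitz matrix and right-hand side of size 2):
  Gamma_p = [[3.8754, 0.45], [0.45, 3.8754]]
  r_p     = [0.45, -1.7217]
Written out:
  3.8754 phi_1 + 0.45 phi_2 = 0.45
  0.45 phi_1 + 3.8754 phi_2 = -1.7217
Solve by Cramer's rule:
  det = gamma(0)^2 - gamma(1)^2 = (3.8754)^2 - (0.45)^2 = 15.01872516 - 0.2025 = 14.81622516
  phi_hat_1 = [gamma(1) gamma(0) - gamma(1) gamma(2)] / det = [(0.45)(3.8754) - (0.45)(-1.7217)] / 14.81622516 = 2.518695 / 14.81622516 = 0.17
  phi_hat_2 = [gamma(0) gamma(2) - gamma(1)^2] / det = [(3.8754)(-1.7217) - (0.45)^2] / 14.81622516 = -6.87477618 / 14.81622516 = -0.464
So phi_hat = [0.1700, -0.4640].
Therefore phi_hat_1 = 0.1700.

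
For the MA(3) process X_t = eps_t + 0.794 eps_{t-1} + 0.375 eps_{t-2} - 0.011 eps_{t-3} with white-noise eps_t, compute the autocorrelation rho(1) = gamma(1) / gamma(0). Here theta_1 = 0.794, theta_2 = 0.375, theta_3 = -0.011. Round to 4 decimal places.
\rho(1) = 0.6141

For an MA(q) process with theta_0 = 1, the autocovariance is
  gamma(k) = sigma^2 * sum_{i=0..q-k} theta_i * theta_{i+k},
and rho(k) = gamma(k) / gamma(0). Sigma^2 cancels.
  numerator   = (1)*(0.794) + (0.794)*(0.375) + (0.375)*(-0.011) = 1.087625.
  denominator = (1)^2 + (0.794)^2 + (0.375)^2 + (-0.011)^2 = 1.771182.
  rho(1) = 1.087625 / 1.771182 = 0.6141.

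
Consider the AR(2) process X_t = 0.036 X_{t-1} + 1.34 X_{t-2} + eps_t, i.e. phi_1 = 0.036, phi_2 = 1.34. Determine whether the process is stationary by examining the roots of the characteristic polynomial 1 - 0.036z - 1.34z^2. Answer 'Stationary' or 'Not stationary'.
\text{Not stationary}

The AR(p) characteristic polynomial is P(z) = 1 - 0.036z - 1.34z^2.
Stationarity requires all roots to lie outside the unit circle, i.e. |z| > 1 for every root.
Set 1 + (-0.036) z + (-1.34) z^2 = 0, i.e. a z^2 + b z + c = 0 with a = -1.34, b = -0.036, c = 1.
Discriminant D = b^2 - 4ac = (-0.036)^2 - 4*(-1.34)*1 = 0.001296 - (-5.36) = 5.361296.
D >= 0, so the roots are real: z = (-b +/- sqrt(D)) / (2a) = (0.036 +/- 2.315447) / (-2.68).
  z_1 = (0.036 + 2.315447) / (-2.68) = -0.8774,   |z_1| = 0.8774.
  z_2 = (0.036 - 2.315447) / (-2.68) = 0.8505,   |z_2| = 0.8505.
Moduli of all roots: 0.8774, 0.8505.
All moduli strictly greater than 1? No.
Verdict: Not stationary.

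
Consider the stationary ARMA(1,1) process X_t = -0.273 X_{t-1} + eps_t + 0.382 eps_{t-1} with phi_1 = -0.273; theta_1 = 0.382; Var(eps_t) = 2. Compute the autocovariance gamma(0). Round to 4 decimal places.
\gamma(0) = 2.0257

Multiply the model equation by X_{t-k} and take expectations. With theta_0 = psi_0 = 1 and psi_j the MA(infinity) weights, this gives
  gamma(k) - sum_i phi_i gamma(k-i) = c_k,
  c_k = sigma^2 * sum_{j=k..q} theta_j psi_{j-k}   (c_k = 0 for k > q),
using gamma(-m) = gamma(m).
psi-weights needed (psi_j = theta_j + sum_i phi_i psi_{j-i}):
  psi_1 = theta_1 + phi_1 = 0.382 + (-0.273) = 0.109
Right-hand sides:
  c_0 = sigma^2 (1 + theta_1 psi_1) = 2 * (1 + (0.382)(0.109)) = 2 * 1.041638 = 2.083276
  c_1 = sigma^2 theta_1 = 2 * (0.382) = 0.764
  c_2 = 0
Equations for k = 0 and k = 1 (AR order 1):
  gamma(0) = phi_1 gamma(1) + c_0
  gamma(1) = phi_1 gamma(0) + c_1
Substituting the second into the first: gamma(0) (1 - phi_1^2) = c_0 + phi_1 c_1, so
  gamma(0) = (c_0 + phi_1 c_1) / (1 - phi_1^2) = (2.083276 + (-0.273)(0.764)) / (1 - (-0.273)^2) = 1.874704 / 0.925471 = 2.025676.
Therefore gamma(0) = 2.0257 (to 4 decimal places).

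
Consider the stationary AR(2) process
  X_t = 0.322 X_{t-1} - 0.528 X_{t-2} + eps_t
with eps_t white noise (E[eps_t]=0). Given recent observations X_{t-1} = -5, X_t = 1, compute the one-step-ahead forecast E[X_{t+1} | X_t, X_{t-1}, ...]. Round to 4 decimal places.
E[X_{t+1} \mid \mathcal F_t] = 2.9620

For an AR(p) model X_t = c + sum_i phi_i X_{t-i} + eps_t, the
one-step-ahead conditional mean is
  E[X_{t+1} | X_t, ...] = c + sum_i phi_i X_{t+1-i}.
Substitute known values:
  E[X_{t+1} | ...] = (0.322) * (1) + (-0.528) * (-5)
                   = 2.9620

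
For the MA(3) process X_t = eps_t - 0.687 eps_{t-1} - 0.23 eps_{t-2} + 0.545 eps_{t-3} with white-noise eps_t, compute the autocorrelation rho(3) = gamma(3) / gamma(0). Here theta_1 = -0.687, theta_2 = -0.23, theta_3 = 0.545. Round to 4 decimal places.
\rho(3) = 0.2991

For an MA(q) process with theta_0 = 1, the autocovariance is
  gamma(k) = sigma^2 * sum_{i=0..q-k} theta_i * theta_{i+k},
and rho(k) = gamma(k) / gamma(0). Sigma^2 cancels.
  numerator   = (1)*(0.545) = 0.545.
  denominator = (1)^2 + (-0.687)^2 + (-0.23)^2 + (0.545)^2 = 1.821894.
  rho(3) = 0.545 / 1.821894 = 0.2991.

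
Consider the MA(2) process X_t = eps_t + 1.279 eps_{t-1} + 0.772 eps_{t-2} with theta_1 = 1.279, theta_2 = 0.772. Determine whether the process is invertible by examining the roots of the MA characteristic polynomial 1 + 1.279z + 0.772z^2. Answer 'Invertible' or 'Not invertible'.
\text{Invertible}

The MA(q) characteristic polynomial is P(z) = 1 + 1.279z + 0.772z^2.
Invertibility requires all roots to lie outside the unit circle, i.e. |z| > 1 for every root.
Set 1 + (1.279) z + (0.772) z^2 = 0, i.e. a z^2 + b z + c = 0 with a = 0.772, b = 1.279, c = 1.
Discriminant D = b^2 - 4ac = (1.279)^2 - 4*(0.772)*1 = 1.635841 - (3.088) = -1.452159.
D < 0, so the roots are the complex-conjugate pair z = (-b +/- i sqrt(-D)) / (2a) = -0.8284 +/- 0.7805i.
For a conjugate pair |z|^2 = z * conj(z) = (product of roots) = c/a = 1/(0.772) = 1.295337, so |z| = sqrt(1.295337) = 1.1381 for both roots.
Moduli of all roots: 1.1381, 1.1381.
All moduli strictly greater than 1? Yes.
Verdict: Invertible.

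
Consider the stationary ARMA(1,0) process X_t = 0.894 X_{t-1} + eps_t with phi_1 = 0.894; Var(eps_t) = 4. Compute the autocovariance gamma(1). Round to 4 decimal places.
\gamma(1) = 17.8120

Multiply the model equation by X_{t-k} and take expectations. With theta_0 = psi_0 = 1 and psi_j the MA(infinity) weights, this gives
  gamma(k) - sum_i phi_i gamma(k-i) = c_k,
  c_k = sigma^2 * sum_{j=k..q} theta_j psi_{j-k}   (c_k = 0 for k > q),
using gamma(-m) = gamma(m).
Pure AR (q = 0): c_0 = sigma^2 = 4, c_k = 0 for k >= 1.
Equations for k = 0 and k = 1 (AR order 1):
  gamma(0) = phi_1 gamma(1) + c_0
  gamma(1) = phi_1 gamma(0) + c_1
Substituting the second into the first: gamma(0) (1 - phi_1^2) = c_0 + phi_1 c_1, so
  gamma(0) = c_0 / (1 - phi_1^2) = 4 / (1 - (0.894)^2) = 4 / 0.200764 = 19.923891.
  gamma(1) = phi_1 gamma(0) = (0.894)(19.923891) = 17.811958.
Therefore gamma(1) = 17.8120 (to 4 decimal places).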